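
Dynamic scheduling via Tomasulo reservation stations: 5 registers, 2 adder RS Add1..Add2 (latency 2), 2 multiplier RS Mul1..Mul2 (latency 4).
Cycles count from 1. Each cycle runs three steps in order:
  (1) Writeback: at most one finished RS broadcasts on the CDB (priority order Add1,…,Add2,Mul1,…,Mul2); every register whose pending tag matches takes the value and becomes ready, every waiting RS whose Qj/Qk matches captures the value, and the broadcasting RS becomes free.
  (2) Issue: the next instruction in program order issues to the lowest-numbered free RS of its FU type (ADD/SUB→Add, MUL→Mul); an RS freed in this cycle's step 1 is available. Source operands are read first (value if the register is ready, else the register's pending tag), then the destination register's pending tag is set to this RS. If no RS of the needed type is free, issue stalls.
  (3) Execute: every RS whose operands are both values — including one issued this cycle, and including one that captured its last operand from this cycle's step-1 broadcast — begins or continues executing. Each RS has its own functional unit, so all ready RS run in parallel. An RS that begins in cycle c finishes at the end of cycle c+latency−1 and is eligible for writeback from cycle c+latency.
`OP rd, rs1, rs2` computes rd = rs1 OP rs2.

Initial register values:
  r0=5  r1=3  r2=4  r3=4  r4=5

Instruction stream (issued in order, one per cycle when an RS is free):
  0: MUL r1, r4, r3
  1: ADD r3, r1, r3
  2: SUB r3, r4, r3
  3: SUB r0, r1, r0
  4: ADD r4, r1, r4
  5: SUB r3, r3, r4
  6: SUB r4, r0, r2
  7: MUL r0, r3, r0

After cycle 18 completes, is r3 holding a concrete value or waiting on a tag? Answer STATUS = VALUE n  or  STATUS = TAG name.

  c1: issue MUL r1<-Mul1  regs: r0:5,r1:Mul1,r2:4,r3:4,r4:5
  c2: issue ADD r3<-Add1  regs: r0:5,r1:Mul1,r2:4,r3:Add1,r4:5
  c3: issue SUB r3<-Add2  regs: r0:5,r1:Mul1,r2:4,r3:Add2,r4:5
  c4: stall  regs: r0:5,r1:Mul1,r2:4,r3:Add2,r4:5
  c5: CDB Mul1=20; stall  regs: r0:5,r1:20,r2:4,r3:Add2,r4:5
  c6: stall  regs: r0:5,r1:20,r2:4,r3:Add2,r4:5
  c7: CDB Add1=24; issue SUB r0<-Add1  regs: r0:Add1,r1:20,r2:4,r3:Add2,r4:5
  c8: stall  regs: r0:Add1,r1:20,r2:4,r3:Add2,r4:5
  c9: CDB Add1=15; issue ADD r4<-Add1  regs: r0:15,r1:20,r2:4,r3:Add2,r4:Add1
  c10: CDB Add2=-19; issue SUB r3<-Add2  regs: r0:15,r1:20,r2:4,r3:Add2,r4:Add1
  c11: CDB Add1=25; issue SUB r4<-Add1  regs: r0:15,r1:20,r2:4,r3:Add2,r4:Add1
  c12: issue MUL r0<-Mul1  regs: r0:Mul1,r1:20,r2:4,r3:Add2,r4:Add1
  c13: CDB Add1=11  regs: r0:Mul1,r1:20,r2:4,r3:Add2,r4:11
  c14: CDB Add2=-44  regs: r0:Mul1,r1:20,r2:4,r3:-44,r4:11
  c15: -  regs: r0:Mul1,r1:20,r2:4,r3:-44,r4:11
  c16: -  regs: r0:Mul1,r1:20,r2:4,r3:-44,r4:11
  c17: -  regs: r0:Mul1,r1:20,r2:4,r3:-44,r4:11
  c18: CDB Mul1=-660  regs: r0:-660,r1:20,r2:4,r3:-44,r4:11

STATUS = VALUE -44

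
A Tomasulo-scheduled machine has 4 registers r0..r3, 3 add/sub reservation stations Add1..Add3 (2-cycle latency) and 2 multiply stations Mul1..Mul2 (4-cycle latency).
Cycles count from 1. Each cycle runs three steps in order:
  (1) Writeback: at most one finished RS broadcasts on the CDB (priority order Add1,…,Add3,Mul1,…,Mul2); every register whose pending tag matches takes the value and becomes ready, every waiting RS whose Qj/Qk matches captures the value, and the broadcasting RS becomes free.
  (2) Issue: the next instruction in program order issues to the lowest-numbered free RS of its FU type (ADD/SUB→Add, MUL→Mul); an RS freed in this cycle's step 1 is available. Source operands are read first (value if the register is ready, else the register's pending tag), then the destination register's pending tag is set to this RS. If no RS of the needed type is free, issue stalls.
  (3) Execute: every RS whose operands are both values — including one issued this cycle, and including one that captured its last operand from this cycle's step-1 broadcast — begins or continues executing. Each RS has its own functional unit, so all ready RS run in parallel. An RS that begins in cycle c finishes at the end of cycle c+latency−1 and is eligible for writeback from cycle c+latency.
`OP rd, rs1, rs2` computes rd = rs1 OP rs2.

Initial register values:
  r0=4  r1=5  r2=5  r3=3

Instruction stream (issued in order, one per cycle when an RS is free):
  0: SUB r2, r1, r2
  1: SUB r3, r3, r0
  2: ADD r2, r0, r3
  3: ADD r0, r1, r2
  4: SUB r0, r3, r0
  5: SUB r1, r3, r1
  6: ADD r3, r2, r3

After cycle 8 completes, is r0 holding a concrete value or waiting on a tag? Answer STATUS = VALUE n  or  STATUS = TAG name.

STATUS = TAG Add3

  c1: issue SUB r2<-Add1  regs: r0:4,r1:5,r2:Add1,r3:3
  c2: issue SUB r3<-Add2  regs: r0:4,r1:5,r2:Add1,r3:Add2
  c3: CDB Add1=0; issue ADD r2<-Add1  regs: r0:4,r1:5,r2:Add1,r3:Add2
  c4: CDB Add2=-1; issue ADD r0<-Add2  regs: r0:Add2,r1:5,r2:Add1,r3:-1
  c5: issue SUB r0<-Add3  regs: r0:Add3,r1:5,r2:Add1,r3:-1
  c6: CDB Add1=3; issue SUB r1<-Add1  regs: r0:Add3,r1:Add1,r2:3,r3:-1
  c7: stall  regs: r0:Add3,r1:Add1,r2:3,r3:-1
  c8: CDB Add1=-6; issue ADD r3<-Add1  regs: r0:Add3,r1:-6,r2:3,r3:Add1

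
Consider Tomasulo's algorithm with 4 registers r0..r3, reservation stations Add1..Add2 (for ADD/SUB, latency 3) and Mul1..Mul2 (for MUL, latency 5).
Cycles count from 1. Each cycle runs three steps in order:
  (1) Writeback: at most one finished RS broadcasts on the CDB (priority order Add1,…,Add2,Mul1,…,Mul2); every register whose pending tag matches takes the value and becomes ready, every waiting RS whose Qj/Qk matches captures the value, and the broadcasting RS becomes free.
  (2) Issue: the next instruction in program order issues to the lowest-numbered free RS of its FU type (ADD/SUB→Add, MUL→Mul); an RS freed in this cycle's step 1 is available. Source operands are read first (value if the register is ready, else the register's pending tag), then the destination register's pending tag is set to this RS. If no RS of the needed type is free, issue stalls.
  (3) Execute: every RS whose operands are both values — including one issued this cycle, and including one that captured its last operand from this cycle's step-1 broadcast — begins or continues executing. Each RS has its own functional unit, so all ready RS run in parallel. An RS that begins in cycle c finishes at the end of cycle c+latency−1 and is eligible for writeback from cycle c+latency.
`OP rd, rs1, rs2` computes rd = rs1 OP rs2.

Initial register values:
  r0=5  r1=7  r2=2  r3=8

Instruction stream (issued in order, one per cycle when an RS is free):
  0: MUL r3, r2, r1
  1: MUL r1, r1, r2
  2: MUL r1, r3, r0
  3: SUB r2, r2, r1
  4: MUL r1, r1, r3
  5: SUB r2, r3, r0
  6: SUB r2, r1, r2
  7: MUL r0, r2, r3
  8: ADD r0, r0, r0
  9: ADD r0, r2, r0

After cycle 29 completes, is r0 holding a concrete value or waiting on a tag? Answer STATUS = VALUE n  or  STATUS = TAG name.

STATUS = TAG Add2

cycle 1: issue MUL r3<-Mul1 // r0:5,r1:7,r2:2,r3:Mul1
cycle 2: issue MUL r1<-Mul2 // r0:5,r1:Mul2,r2:2,r3:Mul1
cycle 3: stall // r0:5,r1:Mul2,r2:2,r3:Mul1
cycle 4: stall // r0:5,r1:Mul2,r2:2,r3:Mul1
cycle 5: stall // r0:5,r1:Mul2,r2:2,r3:Mul1
cycle 6: CDB Mul1=14; issue MUL r1<-Mul1 // r0:5,r1:Mul1,r2:2,r3:14
cycle 7: CDB Mul2=14; issue SUB r2<-Add1 // r0:5,r1:Mul1,r2:Add1,r3:14
cycle 8: issue MUL r1<-Mul2 // r0:5,r1:Mul2,r2:Add1,r3:14
cycle 9: issue SUB r2<-Add2 // r0:5,r1:Mul2,r2:Add2,r3:14
cycle 10: stall // r0:5,r1:Mul2,r2:Add2,r3:14
cycle 11: CDB Mul1=70; stall // r0:5,r1:Mul2,r2:Add2,r3:14
cycle 12: CDB Add2=9; issue SUB r2<-Add2 // r0:5,r1:Mul2,r2:Add2,r3:14
cycle 13: issue MUL r0<-Mul1 // r0:Mul1,r1:Mul2,r2:Add2,r3:14
cycle 14: CDB Add1=-68; issue ADD r0<-Add1 // r0:Add1,r1:Mul2,r2:Add2,r3:14
cycle 15: stall // r0:Add1,r1:Mul2,r2:Add2,r3:14
cycle 16: CDB Mul2=980; stall // r0:Add1,r1:980,r2:Add2,r3:14
cycle 17: stall // r0:Add1,r1:980,r2:Add2,r3:14
cycle 18: stall // r0:Add1,r1:980,r2:Add2,r3:14
cycle 19: CDB Add2=971; issue ADD r0<-Add2 // r0:Add2,r1:980,r2:971,r3:14
cycle 20: - // r0:Add2,r1:980,r2:971,r3:14
cycle 21: - // r0:Add2,r1:980,r2:971,r3:14
cycle 22: - // r0:Add2,r1:980,r2:971,r3:14
cycle 23: - // r0:Add2,r1:980,r2:971,r3:14
cycle 24: CDB Mul1=13594 // r0:Add2,r1:980,r2:971,r3:14
cycle 25: - // r0:Add2,r1:980,r2:971,r3:14
cycle 26: - // r0:Add2,r1:980,r2:971,r3:14
cycle 27: CDB Add1=27188 // r0:Add2,r1:980,r2:971,r3:14
cycle 28: - // r0:Add2,r1:980,r2:971,r3:14
cycle 29: - // r0:Add2,r1:980,r2:971,r3:14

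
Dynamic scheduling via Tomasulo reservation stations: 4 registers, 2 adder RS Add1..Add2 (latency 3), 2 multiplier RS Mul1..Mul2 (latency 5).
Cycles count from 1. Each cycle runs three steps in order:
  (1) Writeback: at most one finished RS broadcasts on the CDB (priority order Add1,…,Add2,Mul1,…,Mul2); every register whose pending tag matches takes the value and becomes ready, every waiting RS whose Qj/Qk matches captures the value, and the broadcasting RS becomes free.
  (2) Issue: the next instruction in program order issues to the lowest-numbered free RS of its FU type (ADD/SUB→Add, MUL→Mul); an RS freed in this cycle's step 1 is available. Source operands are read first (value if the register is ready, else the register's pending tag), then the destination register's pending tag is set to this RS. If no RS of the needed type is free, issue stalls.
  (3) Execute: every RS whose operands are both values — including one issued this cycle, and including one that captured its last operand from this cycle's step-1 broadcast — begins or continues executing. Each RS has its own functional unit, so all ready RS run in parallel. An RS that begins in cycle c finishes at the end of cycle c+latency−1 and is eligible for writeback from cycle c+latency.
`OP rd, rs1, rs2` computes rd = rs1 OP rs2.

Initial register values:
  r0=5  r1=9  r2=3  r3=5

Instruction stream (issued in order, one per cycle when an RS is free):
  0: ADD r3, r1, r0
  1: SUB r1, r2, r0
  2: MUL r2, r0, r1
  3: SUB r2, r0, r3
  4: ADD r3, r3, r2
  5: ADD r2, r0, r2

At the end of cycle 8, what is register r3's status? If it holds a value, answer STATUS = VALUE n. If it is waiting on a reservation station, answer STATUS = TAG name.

c1: issue ADD r3<-Add1 | r0:5,r1:9,r2:3,r3:Add1
c2: issue SUB r1<-Add2 | r0:5,r1:Add2,r2:3,r3:Add1
c3: issue MUL r2<-Mul1 | r0:5,r1:Add2,r2:Mul1,r3:Add1
c4: CDB Add1=14; issue SUB r2<-Add1 | r0:5,r1:Add2,r2:Add1,r3:14
c5: CDB Add2=-2; issue ADD r3<-Add2 | r0:5,r1:-2,r2:Add1,r3:Add2
c6: stall | r0:5,r1:-2,r2:Add1,r3:Add2
c7: CDB Add1=-9; issue ADD r2<-Add1 | r0:5,r1:-2,r2:Add1,r3:Add2
c8: - | r0:5,r1:-2,r2:Add1,r3:Add2

STATUS = TAG Add2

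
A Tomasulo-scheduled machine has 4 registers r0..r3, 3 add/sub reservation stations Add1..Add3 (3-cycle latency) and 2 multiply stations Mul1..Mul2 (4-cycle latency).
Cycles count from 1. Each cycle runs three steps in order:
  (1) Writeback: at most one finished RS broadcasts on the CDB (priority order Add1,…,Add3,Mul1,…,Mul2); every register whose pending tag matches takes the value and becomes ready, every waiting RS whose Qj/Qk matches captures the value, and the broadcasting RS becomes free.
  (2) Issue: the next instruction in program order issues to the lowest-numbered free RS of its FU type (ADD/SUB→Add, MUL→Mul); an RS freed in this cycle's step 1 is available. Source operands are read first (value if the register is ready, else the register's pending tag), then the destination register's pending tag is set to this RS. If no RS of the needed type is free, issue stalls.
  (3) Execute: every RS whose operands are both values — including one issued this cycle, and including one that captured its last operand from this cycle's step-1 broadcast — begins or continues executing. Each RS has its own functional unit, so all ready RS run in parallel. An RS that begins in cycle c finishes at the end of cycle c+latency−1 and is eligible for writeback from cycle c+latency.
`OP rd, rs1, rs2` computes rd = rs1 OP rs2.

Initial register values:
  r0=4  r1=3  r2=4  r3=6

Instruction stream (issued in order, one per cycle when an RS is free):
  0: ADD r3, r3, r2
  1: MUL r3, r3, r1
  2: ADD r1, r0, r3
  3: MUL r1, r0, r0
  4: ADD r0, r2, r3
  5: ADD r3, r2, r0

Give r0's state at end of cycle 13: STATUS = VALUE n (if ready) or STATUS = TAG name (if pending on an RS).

STATUS = VALUE 34

cycle 1: issue ADD r3<-Add1 // r0:4,r1:3,r2:4,r3:Add1
cycle 2: issue MUL r3<-Mul1 // r0:4,r1:3,r2:4,r3:Mul1
cycle 3: issue ADD r1<-Add2 // r0:4,r1:Add2,r2:4,r3:Mul1
cycle 4: CDB Add1=10; issue MUL r1<-Mul2 // r0:4,r1:Mul2,r2:4,r3:Mul1
cycle 5: issue ADD r0<-Add1 // r0:Add1,r1:Mul2,r2:4,r3:Mul1
cycle 6: issue ADD r3<-Add3 // r0:Add1,r1:Mul2,r2:4,r3:Add3
cycle 7: - // r0:Add1,r1:Mul2,r2:4,r3:Add3
cycle 8: CDB Mul1=30 // r0:Add1,r1:Mul2,r2:4,r3:Add3
cycle 9: CDB Mul2=16 // r0:Add1,r1:16,r2:4,r3:Add3
cycle 10: - // r0:Add1,r1:16,r2:4,r3:Add3
cycle 11: CDB Add1=34 // r0:34,r1:16,r2:4,r3:Add3
cycle 12: CDB Add2=34 // r0:34,r1:16,r2:4,r3:Add3
cycle 13: - // r0:34,r1:16,r2:4,r3:Add3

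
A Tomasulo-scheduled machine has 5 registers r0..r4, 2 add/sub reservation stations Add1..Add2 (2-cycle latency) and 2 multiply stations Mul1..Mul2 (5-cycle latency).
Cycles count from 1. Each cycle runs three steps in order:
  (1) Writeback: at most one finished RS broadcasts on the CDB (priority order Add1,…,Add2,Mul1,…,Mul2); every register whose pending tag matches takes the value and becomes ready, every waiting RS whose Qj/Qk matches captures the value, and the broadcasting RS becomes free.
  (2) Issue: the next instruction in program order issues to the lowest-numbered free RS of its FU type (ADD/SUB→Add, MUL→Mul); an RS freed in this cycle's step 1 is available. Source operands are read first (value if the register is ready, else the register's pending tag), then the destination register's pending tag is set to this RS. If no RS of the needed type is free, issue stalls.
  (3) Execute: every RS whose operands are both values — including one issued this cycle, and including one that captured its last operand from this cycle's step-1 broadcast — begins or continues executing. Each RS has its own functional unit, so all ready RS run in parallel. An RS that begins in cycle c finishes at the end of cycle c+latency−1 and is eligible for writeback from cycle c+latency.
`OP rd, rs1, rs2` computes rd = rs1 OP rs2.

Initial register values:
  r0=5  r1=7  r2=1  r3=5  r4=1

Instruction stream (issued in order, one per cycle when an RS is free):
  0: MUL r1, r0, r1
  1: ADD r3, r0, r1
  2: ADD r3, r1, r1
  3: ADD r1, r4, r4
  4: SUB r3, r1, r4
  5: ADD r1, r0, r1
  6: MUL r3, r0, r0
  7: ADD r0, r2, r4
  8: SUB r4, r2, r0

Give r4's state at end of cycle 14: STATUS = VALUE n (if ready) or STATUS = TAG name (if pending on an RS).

cycle 1: issue MUL r1<-Mul1 // r0:5,r1:Mul1,r2:1,r3:5,r4:1
cycle 2: issue ADD r3<-Add1 // r0:5,r1:Mul1,r2:1,r3:Add1,r4:1
cycle 3: issue ADD r3<-Add2 // r0:5,r1:Mul1,r2:1,r3:Add2,r4:1
cycle 4: stall // r0:5,r1:Mul1,r2:1,r3:Add2,r4:1
cycle 5: stall // r0:5,r1:Mul1,r2:1,r3:Add2,r4:1
cycle 6: CDB Mul1=35; stall // r0:5,r1:35,r2:1,r3:Add2,r4:1
cycle 7: stall // r0:5,r1:35,r2:1,r3:Add2,r4:1
cycle 8: CDB Add1=40; issue ADD r1<-Add1 // r0:5,r1:Add1,r2:1,r3:Add2,r4:1
cycle 9: CDB Add2=70; issue SUB r3<-Add2 // r0:5,r1:Add1,r2:1,r3:Add2,r4:1
cycle 10: CDB Add1=2; issue ADD r1<-Add1 // r0:5,r1:Add1,r2:1,r3:Add2,r4:1
cycle 11: issue MUL r3<-Mul1 // r0:5,r1:Add1,r2:1,r3:Mul1,r4:1
cycle 12: CDB Add1=7; issue ADD r0<-Add1 // r0:Add1,r1:7,r2:1,r3:Mul1,r4:1
cycle 13: CDB Add2=1; issue SUB r4<-Add2 // r0:Add1,r1:7,r2:1,r3:Mul1,r4:Add2
cycle 14: CDB Add1=2 // r0:2,r1:7,r2:1,r3:Mul1,r4:Add2

STATUS = TAG Add2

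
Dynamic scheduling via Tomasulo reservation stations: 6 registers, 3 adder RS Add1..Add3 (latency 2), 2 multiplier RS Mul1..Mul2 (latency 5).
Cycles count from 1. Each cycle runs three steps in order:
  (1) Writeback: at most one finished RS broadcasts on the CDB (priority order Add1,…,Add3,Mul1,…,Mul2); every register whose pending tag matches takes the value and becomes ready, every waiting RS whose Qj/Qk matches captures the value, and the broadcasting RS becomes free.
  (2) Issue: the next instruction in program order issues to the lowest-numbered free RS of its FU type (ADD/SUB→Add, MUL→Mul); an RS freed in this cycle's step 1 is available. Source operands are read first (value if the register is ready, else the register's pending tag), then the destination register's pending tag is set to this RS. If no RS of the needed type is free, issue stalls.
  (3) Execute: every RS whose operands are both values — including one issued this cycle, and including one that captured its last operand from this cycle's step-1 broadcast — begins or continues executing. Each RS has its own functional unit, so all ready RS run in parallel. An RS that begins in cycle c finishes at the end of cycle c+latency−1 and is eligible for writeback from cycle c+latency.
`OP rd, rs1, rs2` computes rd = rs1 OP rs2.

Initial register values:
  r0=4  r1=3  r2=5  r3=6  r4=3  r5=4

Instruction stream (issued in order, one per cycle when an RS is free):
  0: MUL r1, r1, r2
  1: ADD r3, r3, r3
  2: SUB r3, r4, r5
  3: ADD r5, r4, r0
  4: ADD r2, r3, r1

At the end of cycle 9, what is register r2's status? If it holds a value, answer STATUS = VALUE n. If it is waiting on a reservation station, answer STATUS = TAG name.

cycle 1: issue MUL r1<-Mul1 // r0:4,r1:Mul1,r2:5,r3:6,r4:3,r5:4
cycle 2: issue ADD r3<-Add1 // r0:4,r1:Mul1,r2:5,r3:Add1,r4:3,r5:4
cycle 3: issue SUB r3<-Add2 // r0:4,r1:Mul1,r2:5,r3:Add2,r4:3,r5:4
cycle 4: CDB Add1=12; issue ADD r5<-Add1 // r0:4,r1:Mul1,r2:5,r3:Add2,r4:3,r5:Add1
cycle 5: CDB Add2=-1; issue ADD r2<-Add2 // r0:4,r1:Mul1,r2:Add2,r3:-1,r4:3,r5:Add1
cycle 6: CDB Add1=7 // r0:4,r1:Mul1,r2:Add2,r3:-1,r4:3,r5:7
cycle 7: CDB Mul1=15 // r0:4,r1:15,r2:Add2,r3:-1,r4:3,r5:7
cycle 8: - // r0:4,r1:15,r2:Add2,r3:-1,r4:3,r5:7
cycle 9: CDB Add2=14 // r0:4,r1:15,r2:14,r3:-1,r4:3,r5:7

STATUS = VALUE 14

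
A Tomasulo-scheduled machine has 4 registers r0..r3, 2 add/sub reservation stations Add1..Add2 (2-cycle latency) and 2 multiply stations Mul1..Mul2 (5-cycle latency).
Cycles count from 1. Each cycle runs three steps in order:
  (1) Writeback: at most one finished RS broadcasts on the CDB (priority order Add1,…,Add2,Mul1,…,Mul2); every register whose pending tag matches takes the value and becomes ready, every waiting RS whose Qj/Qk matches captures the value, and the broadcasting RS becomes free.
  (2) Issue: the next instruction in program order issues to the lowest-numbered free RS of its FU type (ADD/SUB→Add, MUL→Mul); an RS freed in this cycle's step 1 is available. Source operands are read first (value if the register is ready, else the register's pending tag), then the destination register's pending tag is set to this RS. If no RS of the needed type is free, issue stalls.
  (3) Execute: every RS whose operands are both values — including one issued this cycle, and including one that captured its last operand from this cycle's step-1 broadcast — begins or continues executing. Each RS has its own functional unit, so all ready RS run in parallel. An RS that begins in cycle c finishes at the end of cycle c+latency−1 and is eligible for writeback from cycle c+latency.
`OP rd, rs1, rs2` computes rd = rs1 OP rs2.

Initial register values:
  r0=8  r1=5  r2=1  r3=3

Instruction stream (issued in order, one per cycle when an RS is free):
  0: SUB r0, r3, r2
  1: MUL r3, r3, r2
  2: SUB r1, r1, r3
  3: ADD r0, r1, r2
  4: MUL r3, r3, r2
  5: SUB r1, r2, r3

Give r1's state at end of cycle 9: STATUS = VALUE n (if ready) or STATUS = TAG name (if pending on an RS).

STATUS = TAG Add1

c1: issue SUB r0<-Add1 | r0:Add1,r1:5,r2:1,r3:3
c2: issue MUL r3<-Mul1 | r0:Add1,r1:5,r2:1,r3:Mul1
c3: CDB Add1=2; issue SUB r1<-Add1 | r0:2,r1:Add1,r2:1,r3:Mul1
c4: issue ADD r0<-Add2 | r0:Add2,r1:Add1,r2:1,r3:Mul1
c5: issue MUL r3<-Mul2 | r0:Add2,r1:Add1,r2:1,r3:Mul2
c6: stall | r0:Add2,r1:Add1,r2:1,r3:Mul2
c7: CDB Mul1=3; stall | r0:Add2,r1:Add1,r2:1,r3:Mul2
c8: stall | r0:Add2,r1:Add1,r2:1,r3:Mul2
c9: CDB Add1=2; issue SUB r1<-Add1 | r0:Add2,r1:Add1,r2:1,r3:Mul2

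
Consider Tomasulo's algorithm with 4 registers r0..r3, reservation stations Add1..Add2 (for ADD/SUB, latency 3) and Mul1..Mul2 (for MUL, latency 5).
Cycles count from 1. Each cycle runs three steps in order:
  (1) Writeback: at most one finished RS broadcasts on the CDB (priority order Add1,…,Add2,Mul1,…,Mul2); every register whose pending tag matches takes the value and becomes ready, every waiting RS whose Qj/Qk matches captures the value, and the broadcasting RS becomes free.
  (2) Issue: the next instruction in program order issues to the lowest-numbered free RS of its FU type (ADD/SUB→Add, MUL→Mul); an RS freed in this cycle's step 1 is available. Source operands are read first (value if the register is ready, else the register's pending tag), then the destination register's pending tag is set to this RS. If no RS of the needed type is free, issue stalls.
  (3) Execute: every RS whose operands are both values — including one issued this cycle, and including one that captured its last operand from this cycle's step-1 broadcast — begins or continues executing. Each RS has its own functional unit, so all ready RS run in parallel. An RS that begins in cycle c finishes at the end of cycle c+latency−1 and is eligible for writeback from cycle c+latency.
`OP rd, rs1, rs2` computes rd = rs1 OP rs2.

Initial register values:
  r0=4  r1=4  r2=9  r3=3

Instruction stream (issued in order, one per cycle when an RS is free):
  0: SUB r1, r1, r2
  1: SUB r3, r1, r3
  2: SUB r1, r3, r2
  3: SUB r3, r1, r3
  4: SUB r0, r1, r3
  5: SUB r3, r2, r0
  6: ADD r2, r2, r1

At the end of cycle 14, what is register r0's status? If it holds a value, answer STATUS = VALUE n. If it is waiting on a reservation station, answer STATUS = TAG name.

cycle 1: issue SUB r1<-Add1 // r0:4,r1:Add1,r2:9,r3:3
cycle 2: issue SUB r3<-Add2 // r0:4,r1:Add1,r2:9,r3:Add2
cycle 3: stall // r0:4,r1:Add1,r2:9,r3:Add2
cycle 4: CDB Add1=-5; issue SUB r1<-Add1 // r0:4,r1:Add1,r2:9,r3:Add2
cycle 5: stall // r0:4,r1:Add1,r2:9,r3:Add2
cycle 6: stall // r0:4,r1:Add1,r2:9,r3:Add2
cycle 7: CDB Add2=-8; issue SUB r3<-Add2 // r0:4,r1:Add1,r2:9,r3:Add2
cycle 8: stall // r0:4,r1:Add1,r2:9,r3:Add2
cycle 9: stall // r0:4,r1:Add1,r2:9,r3:Add2
cycle 10: CDB Add1=-17; issue SUB r0<-Add1 // r0:Add1,r1:-17,r2:9,r3:Add2
cycle 11: stall // r0:Add1,r1:-17,r2:9,r3:Add2
cycle 12: stall // r0:Add1,r1:-17,r2:9,r3:Add2
cycle 13: CDB Add2=-9; issue SUB r3<-Add2 // r0:Add1,r1:-17,r2:9,r3:Add2
cycle 14: stall // r0:Add1,r1:-17,r2:9,r3:Add2

STATUS = TAG Add1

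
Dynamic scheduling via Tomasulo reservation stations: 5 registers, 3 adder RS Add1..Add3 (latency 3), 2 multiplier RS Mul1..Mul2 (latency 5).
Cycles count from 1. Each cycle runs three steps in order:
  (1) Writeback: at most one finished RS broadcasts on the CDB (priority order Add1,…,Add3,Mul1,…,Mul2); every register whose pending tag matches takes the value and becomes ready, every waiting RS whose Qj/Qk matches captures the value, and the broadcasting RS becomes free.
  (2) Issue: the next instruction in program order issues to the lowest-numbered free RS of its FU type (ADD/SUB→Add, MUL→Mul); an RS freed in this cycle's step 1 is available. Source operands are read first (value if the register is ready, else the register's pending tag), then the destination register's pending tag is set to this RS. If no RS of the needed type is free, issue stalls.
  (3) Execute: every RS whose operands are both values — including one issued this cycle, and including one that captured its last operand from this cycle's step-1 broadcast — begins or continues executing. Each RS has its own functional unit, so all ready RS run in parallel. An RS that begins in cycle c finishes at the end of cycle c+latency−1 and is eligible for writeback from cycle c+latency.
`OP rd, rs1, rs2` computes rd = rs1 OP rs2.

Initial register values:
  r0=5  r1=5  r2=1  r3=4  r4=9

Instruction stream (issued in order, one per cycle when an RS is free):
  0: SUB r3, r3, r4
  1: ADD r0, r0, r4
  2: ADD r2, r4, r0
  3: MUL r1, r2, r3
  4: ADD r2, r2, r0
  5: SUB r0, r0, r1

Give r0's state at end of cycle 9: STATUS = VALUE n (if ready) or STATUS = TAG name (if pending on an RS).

STATUS = TAG Add2

c1: issue SUB r3<-Add1 | r0:5,r1:5,r2:1,r3:Add1,r4:9
c2: issue ADD r0<-Add2 | r0:Add2,r1:5,r2:1,r3:Add1,r4:9
c3: issue ADD r2<-Add3 | r0:Add2,r1:5,r2:Add3,r3:Add1,r4:9
c4: CDB Add1=-5; issue MUL r1<-Mul1 | r0:Add2,r1:Mul1,r2:Add3,r3:-5,r4:9
c5: CDB Add2=14; issue ADD r2<-Add1 | r0:14,r1:Mul1,r2:Add1,r3:-5,r4:9
c6: issue SUB r0<-Add2 | r0:Add2,r1:Mul1,r2:Add1,r3:-5,r4:9
c7: - | r0:Add2,r1:Mul1,r2:Add1,r3:-5,r4:9
c8: CDB Add3=23 | r0:Add2,r1:Mul1,r2:Add1,r3:-5,r4:9
c9: - | r0:Add2,r1:Mul1,r2:Add1,r3:-5,r4:9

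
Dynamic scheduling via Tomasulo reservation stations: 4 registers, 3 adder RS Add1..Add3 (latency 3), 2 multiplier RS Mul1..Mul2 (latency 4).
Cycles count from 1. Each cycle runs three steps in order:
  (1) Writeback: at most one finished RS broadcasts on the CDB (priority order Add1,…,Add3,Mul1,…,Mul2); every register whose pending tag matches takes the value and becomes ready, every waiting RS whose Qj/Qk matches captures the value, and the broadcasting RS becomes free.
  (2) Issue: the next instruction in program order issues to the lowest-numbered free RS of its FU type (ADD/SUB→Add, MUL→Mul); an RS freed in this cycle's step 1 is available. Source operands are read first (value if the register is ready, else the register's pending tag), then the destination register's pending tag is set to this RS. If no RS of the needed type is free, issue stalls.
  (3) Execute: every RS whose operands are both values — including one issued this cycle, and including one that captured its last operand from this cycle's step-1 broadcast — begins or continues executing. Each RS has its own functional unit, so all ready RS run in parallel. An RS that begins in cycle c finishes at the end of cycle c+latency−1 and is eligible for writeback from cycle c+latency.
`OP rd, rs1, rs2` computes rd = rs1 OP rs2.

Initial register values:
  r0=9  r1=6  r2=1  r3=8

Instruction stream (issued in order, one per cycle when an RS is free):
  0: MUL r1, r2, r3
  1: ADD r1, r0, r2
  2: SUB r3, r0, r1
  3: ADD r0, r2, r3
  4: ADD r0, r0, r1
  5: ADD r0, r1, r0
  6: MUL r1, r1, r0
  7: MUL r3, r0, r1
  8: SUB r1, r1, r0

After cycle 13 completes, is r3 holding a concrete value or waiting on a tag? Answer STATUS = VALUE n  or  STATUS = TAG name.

cycle 1: issue MUL r1<-Mul1 // r0:9,r1:Mul1,r2:1,r3:8
cycle 2: issue ADD r1<-Add1 // r0:9,r1:Add1,r2:1,r3:8
cycle 3: issue SUB r3<-Add2 // r0:9,r1:Add1,r2:1,r3:Add2
cycle 4: issue ADD r0<-Add3 // r0:Add3,r1:Add1,r2:1,r3:Add2
cycle 5: CDB Add1=10; issue ADD r0<-Add1 // r0:Add1,r1:10,r2:1,r3:Add2
cycle 6: CDB Mul1=8; stall // r0:Add1,r1:10,r2:1,r3:Add2
cycle 7: stall // r0:Add1,r1:10,r2:1,r3:Add2
cycle 8: CDB Add2=-1; issue ADD r0<-Add2 // r0:Add2,r1:10,r2:1,r3:-1
cycle 9: issue MUL r1<-Mul1 // r0:Add2,r1:Mul1,r2:1,r3:-1
cycle 10: issue MUL r3<-Mul2 // r0:Add2,r1:Mul1,r2:1,r3:Mul2
cycle 11: CDB Add3=0; issue SUB r1<-Add3 // r0:Add2,r1:Add3,r2:1,r3:Mul2
cycle 12: - // r0:Add2,r1:Add3,r2:1,r3:Mul2
cycle 13: - // r0:Add2,r1:Add3,r2:1,r3:Mul2

STATUS = TAG Mul2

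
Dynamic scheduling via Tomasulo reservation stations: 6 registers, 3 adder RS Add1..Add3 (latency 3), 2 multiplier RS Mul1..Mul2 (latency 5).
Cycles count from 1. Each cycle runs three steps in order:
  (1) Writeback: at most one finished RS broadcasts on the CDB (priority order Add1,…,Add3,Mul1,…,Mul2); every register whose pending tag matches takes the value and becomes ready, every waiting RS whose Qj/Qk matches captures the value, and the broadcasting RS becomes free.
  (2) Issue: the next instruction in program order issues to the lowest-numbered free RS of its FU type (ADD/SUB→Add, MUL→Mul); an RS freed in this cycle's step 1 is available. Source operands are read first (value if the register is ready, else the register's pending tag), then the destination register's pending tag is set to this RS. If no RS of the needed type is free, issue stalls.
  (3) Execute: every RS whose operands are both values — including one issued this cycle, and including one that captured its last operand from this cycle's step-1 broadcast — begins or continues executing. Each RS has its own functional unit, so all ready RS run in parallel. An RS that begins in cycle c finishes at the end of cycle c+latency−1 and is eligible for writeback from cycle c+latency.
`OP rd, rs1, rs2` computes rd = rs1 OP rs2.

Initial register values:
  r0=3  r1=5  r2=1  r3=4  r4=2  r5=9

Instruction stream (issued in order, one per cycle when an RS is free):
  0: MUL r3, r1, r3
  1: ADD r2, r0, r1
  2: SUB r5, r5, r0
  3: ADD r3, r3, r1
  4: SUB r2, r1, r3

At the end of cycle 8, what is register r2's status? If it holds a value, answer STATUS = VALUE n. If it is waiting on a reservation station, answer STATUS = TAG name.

STATUS = TAG Add1

  c1: issue MUL r3<-Mul1  regs: r0:3,r1:5,r2:1,r3:Mul1,r4:2,r5:9
  c2: issue ADD r2<-Add1  regs: r0:3,r1:5,r2:Add1,r3:Mul1,r4:2,r5:9
  c3: issue SUB r5<-Add2  regs: r0:3,r1:5,r2:Add1,r3:Mul1,r4:2,r5:Add2
  c4: issue ADD r3<-Add3  regs: r0:3,r1:5,r2:Add1,r3:Add3,r4:2,r5:Add2
  c5: CDB Add1=8; issue SUB r2<-Add1  regs: r0:3,r1:5,r2:Add1,r3:Add3,r4:2,r5:Add2
  c6: CDB Add2=6  regs: r0:3,r1:5,r2:Add1,r3:Add3,r4:2,r5:6
  c7: CDB Mul1=20  regs: r0:3,r1:5,r2:Add1,r3:Add3,r4:2,r5:6
  c8: -  regs: r0:3,r1:5,r2:Add1,r3:Add3,r4:2,r5:6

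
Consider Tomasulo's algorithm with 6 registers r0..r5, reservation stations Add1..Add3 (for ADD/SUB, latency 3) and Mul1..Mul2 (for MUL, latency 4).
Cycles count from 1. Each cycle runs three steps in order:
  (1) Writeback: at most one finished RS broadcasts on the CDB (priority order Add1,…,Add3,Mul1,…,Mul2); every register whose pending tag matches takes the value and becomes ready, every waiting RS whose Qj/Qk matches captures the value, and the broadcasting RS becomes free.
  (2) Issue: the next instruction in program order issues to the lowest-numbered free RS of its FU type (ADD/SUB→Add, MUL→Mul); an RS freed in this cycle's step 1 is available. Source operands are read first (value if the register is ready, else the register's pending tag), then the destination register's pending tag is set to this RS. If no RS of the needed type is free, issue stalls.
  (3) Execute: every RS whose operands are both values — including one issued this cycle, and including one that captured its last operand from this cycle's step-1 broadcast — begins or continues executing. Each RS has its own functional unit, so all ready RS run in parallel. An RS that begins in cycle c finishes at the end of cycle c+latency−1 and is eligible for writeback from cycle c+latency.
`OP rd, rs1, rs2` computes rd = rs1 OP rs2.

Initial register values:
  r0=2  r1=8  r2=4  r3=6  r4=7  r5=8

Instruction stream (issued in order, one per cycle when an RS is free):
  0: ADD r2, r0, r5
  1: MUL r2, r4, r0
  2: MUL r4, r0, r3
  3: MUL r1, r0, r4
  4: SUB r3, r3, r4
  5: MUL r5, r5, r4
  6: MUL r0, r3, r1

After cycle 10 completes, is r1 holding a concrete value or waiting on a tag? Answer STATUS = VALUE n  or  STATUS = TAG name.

c1: issue ADD r2<-Add1 | r0:2,r1:8,r2:Add1,r3:6,r4:7,r5:8
c2: issue MUL r2<-Mul1 | r0:2,r1:8,r2:Mul1,r3:6,r4:7,r5:8
c3: issue MUL r4<-Mul2 | r0:2,r1:8,r2:Mul1,r3:6,r4:Mul2,r5:8
c4: CDB Add1=10; stall | r0:2,r1:8,r2:Mul1,r3:6,r4:Mul2,r5:8
c5: stall | r0:2,r1:8,r2:Mul1,r3:6,r4:Mul2,r5:8
c6: CDB Mul1=14; issue MUL r1<-Mul1 | r0:2,r1:Mul1,r2:14,r3:6,r4:Mul2,r5:8
c7: CDB Mul2=12; issue SUB r3<-Add1 | r0:2,r1:Mul1,r2:14,r3:Add1,r4:12,r5:8
c8: issue MUL r5<-Mul2 | r0:2,r1:Mul1,r2:14,r3:Add1,r4:12,r5:Mul2
c9: stall | r0:2,r1:Mul1,r2:14,r3:Add1,r4:12,r5:Mul2
c10: CDB Add1=-6; stall | r0:2,r1:Mul1,r2:14,r3:-6,r4:12,r5:Mul2

STATUS = TAG Mul1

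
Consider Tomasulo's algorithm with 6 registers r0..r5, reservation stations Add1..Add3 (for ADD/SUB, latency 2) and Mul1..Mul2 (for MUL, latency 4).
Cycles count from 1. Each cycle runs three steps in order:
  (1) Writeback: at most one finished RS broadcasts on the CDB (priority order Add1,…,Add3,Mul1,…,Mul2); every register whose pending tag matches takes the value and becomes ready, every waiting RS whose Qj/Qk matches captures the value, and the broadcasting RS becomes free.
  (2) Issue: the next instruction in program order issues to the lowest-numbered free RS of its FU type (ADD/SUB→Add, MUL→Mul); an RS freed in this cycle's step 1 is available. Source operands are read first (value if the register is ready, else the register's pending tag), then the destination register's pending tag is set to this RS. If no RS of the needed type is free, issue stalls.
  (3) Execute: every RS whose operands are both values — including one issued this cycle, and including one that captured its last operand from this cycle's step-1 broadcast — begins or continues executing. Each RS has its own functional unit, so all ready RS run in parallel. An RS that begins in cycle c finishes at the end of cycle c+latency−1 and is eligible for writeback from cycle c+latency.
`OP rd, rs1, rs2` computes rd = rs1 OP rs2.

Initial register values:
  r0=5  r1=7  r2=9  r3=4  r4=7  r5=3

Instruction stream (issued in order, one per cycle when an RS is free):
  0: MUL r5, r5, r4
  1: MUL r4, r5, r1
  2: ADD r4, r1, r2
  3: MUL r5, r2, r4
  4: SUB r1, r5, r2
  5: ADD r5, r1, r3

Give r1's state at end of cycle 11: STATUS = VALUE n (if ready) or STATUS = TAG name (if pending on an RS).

STATUS = TAG Add1

cycle 1: issue MUL r5<-Mul1 // r0:5,r1:7,r2:9,r3:4,r4:7,r5:Mul1
cycle 2: issue MUL r4<-Mul2 // r0:5,r1:7,r2:9,r3:4,r4:Mul2,r5:Mul1
cycle 3: issue ADD r4<-Add1 // r0:5,r1:7,r2:9,r3:4,r4:Add1,r5:Mul1
cycle 4: stall // r0:5,r1:7,r2:9,r3:4,r4:Add1,r5:Mul1
cycle 5: CDB Add1=16; stall // r0:5,r1:7,r2:9,r3:4,r4:16,r5:Mul1
cycle 6: CDB Mul1=21; issue MUL r5<-Mul1 // r0:5,r1:7,r2:9,r3:4,r4:16,r5:Mul1
cycle 7: issue SUB r1<-Add1 // r0:5,r1:Add1,r2:9,r3:4,r4:16,r5:Mul1
cycle 8: issue ADD r5<-Add2 // r0:5,r1:Add1,r2:9,r3:4,r4:16,r5:Add2
cycle 9: - // r0:5,r1:Add1,r2:9,r3:4,r4:16,r5:Add2
cycle 10: CDB Mul1=144 // r0:5,r1:Add1,r2:9,r3:4,r4:16,r5:Add2
cycle 11: CDB Mul2=147 // r0:5,r1:Add1,r2:9,r3:4,r4:16,r5:Add2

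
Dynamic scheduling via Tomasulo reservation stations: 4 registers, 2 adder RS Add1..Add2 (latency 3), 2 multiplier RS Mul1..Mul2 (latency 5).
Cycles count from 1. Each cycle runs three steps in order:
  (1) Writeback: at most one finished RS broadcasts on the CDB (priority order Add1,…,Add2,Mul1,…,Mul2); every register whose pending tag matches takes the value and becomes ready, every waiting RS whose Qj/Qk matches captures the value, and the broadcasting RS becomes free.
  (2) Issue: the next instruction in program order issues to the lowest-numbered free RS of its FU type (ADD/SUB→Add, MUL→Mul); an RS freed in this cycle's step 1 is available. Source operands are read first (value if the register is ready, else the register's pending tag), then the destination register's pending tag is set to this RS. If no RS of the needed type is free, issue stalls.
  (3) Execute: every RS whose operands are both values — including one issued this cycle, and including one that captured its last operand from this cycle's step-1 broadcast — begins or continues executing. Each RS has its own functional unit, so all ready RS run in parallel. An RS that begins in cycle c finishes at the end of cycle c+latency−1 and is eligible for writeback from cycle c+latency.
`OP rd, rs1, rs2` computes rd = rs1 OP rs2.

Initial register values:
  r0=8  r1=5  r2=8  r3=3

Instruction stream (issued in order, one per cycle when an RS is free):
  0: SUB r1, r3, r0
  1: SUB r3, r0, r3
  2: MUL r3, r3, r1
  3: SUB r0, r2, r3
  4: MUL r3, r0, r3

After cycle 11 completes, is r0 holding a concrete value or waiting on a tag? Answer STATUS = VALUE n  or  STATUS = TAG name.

STATUS = TAG Add1

cycle 1: issue SUB r1<-Add1 // r0:8,r1:Add1,r2:8,r3:3
cycle 2: issue SUB r3<-Add2 // r0:8,r1:Add1,r2:8,r3:Add2
cycle 3: issue MUL r3<-Mul1 // r0:8,r1:Add1,r2:8,r3:Mul1
cycle 4: CDB Add1=-5; issue SUB r0<-Add1 // r0:Add1,r1:-5,r2:8,r3:Mul1
cycle 5: CDB Add2=5; issue MUL r3<-Mul2 // r0:Add1,r1:-5,r2:8,r3:Mul2
cycle 6: - // r0:Add1,r1:-5,r2:8,r3:Mul2
cycle 7: - // r0:Add1,r1:-5,r2:8,r3:Mul2
cycle 8: - // r0:Add1,r1:-5,r2:8,r3:Mul2
cycle 9: - // r0:Add1,r1:-5,r2:8,r3:Mul2
cycle 10: CDB Mul1=-25 // r0:Add1,r1:-5,r2:8,r3:Mul2
cycle 11: - // r0:Add1,r1:-5,r2:8,r3:Mul2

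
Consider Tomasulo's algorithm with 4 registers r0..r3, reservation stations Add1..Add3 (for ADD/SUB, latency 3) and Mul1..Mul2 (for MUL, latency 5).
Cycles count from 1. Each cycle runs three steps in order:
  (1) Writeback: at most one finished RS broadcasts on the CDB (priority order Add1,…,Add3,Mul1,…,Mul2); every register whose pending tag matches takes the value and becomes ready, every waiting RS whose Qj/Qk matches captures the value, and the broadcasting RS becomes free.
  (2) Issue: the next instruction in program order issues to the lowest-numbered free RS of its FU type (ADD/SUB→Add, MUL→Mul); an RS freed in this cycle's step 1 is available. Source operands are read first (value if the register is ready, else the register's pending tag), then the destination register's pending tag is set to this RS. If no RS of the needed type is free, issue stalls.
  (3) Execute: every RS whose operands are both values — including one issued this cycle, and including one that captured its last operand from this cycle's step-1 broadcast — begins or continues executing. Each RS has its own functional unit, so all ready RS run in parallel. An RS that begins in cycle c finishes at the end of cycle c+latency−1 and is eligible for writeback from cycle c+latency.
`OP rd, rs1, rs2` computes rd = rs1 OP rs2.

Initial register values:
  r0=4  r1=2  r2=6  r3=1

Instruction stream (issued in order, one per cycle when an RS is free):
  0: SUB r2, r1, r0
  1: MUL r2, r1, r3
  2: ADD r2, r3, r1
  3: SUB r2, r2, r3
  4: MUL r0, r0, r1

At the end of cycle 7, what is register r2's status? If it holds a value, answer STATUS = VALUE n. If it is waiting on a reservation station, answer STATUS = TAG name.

STATUS = TAG Add1

  c1: issue SUB r2<-Add1  regs: r0:4,r1:2,r2:Add1,r3:1
  c2: issue MUL r2<-Mul1  regs: r0:4,r1:2,r2:Mul1,r3:1
  c3: issue ADD r2<-Add2  regs: r0:4,r1:2,r2:Add2,r3:1
  c4: CDB Add1=-2; issue SUB r2<-Add1  regs: r0:4,r1:2,r2:Add1,r3:1
  c5: issue MUL r0<-Mul2  regs: r0:Mul2,r1:2,r2:Add1,r3:1
  c6: CDB Add2=3  regs: r0:Mul2,r1:2,r2:Add1,r3:1
  c7: CDB Mul1=2  regs: r0:Mul2,r1:2,r2:Add1,r3:1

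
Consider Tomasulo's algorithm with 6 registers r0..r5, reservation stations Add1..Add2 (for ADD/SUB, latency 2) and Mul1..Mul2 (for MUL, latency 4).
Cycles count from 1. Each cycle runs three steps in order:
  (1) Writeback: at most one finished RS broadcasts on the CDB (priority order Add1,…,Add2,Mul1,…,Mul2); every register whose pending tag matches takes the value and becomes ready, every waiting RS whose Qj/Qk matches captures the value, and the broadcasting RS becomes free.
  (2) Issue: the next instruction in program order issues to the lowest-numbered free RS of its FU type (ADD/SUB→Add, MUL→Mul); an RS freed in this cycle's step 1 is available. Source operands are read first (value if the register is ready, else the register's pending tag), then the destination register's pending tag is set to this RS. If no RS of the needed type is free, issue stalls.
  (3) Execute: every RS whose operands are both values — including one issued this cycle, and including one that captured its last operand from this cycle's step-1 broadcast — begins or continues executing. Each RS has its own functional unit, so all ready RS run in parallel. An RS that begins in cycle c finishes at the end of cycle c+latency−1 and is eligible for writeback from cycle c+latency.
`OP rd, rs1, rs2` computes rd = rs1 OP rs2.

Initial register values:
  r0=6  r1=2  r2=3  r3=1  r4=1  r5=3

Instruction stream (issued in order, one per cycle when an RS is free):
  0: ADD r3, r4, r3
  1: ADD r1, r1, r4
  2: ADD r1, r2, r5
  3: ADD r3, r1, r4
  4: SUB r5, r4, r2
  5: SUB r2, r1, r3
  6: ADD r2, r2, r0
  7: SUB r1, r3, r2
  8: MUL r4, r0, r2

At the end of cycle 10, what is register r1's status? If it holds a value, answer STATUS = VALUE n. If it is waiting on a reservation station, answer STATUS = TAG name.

cycle 1: issue ADD r3<-Add1 // r0:6,r1:2,r2:3,r3:Add1,r4:1,r5:3
cycle 2: issue ADD r1<-Add2 // r0:6,r1:Add2,r2:3,r3:Add1,r4:1,r5:3
cycle 3: CDB Add1=2; issue ADD r1<-Add1 // r0:6,r1:Add1,r2:3,r3:2,r4:1,r5:3
cycle 4: CDB Add2=3; issue ADD r3<-Add2 // r0:6,r1:Add1,r2:3,r3:Add2,r4:1,r5:3
cycle 5: CDB Add1=6; issue SUB r5<-Add1 // r0:6,r1:6,r2:3,r3:Add2,r4:1,r5:Add1
cycle 6: stall // r0:6,r1:6,r2:3,r3:Add2,r4:1,r5:Add1
cycle 7: CDB Add1=-2; issue SUB r2<-Add1 // r0:6,r1:6,r2:Add1,r3:Add2,r4:1,r5:-2
cycle 8: CDB Add2=7; issue ADD r2<-Add2 // r0:6,r1:6,r2:Add2,r3:7,r4:1,r5:-2
cycle 9: stall // r0:6,r1:6,r2:Add2,r3:7,r4:1,r5:-2
cycle 10: CDB Add1=-1; issue SUB r1<-Add1 // r0:6,r1:Add1,r2:Add2,r3:7,r4:1,r5:-2

STATUS = TAG Add1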